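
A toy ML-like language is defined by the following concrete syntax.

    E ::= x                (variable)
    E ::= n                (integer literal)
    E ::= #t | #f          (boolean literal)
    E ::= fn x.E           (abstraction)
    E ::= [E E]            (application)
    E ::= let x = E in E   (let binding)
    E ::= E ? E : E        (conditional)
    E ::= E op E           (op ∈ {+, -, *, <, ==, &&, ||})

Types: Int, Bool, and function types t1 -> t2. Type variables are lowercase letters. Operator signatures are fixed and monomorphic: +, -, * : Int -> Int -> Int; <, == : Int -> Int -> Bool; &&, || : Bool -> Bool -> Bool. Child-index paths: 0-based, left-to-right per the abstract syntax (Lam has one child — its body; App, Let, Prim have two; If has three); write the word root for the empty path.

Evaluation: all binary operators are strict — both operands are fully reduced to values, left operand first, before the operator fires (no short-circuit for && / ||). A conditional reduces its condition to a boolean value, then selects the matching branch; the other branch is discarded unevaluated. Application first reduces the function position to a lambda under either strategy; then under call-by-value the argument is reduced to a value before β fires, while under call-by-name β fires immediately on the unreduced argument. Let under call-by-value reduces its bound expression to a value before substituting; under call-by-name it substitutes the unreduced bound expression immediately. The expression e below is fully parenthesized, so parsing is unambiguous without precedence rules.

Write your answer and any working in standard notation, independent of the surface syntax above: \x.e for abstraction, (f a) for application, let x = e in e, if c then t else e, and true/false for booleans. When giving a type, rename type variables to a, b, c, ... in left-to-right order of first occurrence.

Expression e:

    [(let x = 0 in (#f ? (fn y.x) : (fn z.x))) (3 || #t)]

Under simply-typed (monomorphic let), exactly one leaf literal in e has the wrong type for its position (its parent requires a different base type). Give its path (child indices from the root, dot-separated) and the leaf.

Trace:
let x : Int
  unify Bool ~ Bool
x : Int
\y._ : a -> Int
x : Int
\z._ : b -> Int
  unify a -> Int ~ b -> Int
  unify a ~ b
  unify Int ~ Int
  unify Int ~ Bool
  FAIL: mismatch Int ~ Bool

Answer: 1.0 : 3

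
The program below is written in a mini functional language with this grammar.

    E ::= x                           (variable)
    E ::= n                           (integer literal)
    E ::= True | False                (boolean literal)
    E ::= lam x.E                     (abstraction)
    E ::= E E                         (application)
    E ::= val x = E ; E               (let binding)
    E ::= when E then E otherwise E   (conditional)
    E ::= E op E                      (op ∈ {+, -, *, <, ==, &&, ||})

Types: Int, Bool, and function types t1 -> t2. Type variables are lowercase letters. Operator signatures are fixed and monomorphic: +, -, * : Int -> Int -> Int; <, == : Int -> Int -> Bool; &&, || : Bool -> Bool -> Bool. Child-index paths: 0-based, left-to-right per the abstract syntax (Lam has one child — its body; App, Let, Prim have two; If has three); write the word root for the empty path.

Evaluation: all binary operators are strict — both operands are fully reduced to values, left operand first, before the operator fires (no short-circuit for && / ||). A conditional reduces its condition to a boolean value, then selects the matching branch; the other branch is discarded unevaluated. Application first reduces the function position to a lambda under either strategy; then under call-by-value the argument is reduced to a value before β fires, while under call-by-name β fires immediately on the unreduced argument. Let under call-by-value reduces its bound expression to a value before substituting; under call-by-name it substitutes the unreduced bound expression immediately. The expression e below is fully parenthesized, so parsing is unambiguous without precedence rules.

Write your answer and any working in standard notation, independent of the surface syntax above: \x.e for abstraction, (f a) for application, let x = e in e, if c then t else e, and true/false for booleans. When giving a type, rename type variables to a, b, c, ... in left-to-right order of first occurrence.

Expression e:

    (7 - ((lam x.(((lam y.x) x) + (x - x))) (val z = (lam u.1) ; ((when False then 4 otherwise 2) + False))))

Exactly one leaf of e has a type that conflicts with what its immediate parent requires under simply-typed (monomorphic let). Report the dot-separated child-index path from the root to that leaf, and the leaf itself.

Working:
  unify Int ~ Int
x : a
\y._ : b -> a
x : a
  unify b -> a ~ a -> c
  unify b ~ a
  unify a ~ c
_ _ : c
  unify c ~ Int
x : Int
  unify Int ~ Int
x : Int
  unify Int ~ Int
  unify Int ~ Int
\x._ : Int -> Int
\u._ : d -> Int
let z : d -> Int
  unify Bool ~ Bool
  unify Int ~ Int
  unify Int ~ Int
  unify Bool ~ Int
  FAIL: mismatch Bool ~ Int

Answer: 1.1.1.1 : false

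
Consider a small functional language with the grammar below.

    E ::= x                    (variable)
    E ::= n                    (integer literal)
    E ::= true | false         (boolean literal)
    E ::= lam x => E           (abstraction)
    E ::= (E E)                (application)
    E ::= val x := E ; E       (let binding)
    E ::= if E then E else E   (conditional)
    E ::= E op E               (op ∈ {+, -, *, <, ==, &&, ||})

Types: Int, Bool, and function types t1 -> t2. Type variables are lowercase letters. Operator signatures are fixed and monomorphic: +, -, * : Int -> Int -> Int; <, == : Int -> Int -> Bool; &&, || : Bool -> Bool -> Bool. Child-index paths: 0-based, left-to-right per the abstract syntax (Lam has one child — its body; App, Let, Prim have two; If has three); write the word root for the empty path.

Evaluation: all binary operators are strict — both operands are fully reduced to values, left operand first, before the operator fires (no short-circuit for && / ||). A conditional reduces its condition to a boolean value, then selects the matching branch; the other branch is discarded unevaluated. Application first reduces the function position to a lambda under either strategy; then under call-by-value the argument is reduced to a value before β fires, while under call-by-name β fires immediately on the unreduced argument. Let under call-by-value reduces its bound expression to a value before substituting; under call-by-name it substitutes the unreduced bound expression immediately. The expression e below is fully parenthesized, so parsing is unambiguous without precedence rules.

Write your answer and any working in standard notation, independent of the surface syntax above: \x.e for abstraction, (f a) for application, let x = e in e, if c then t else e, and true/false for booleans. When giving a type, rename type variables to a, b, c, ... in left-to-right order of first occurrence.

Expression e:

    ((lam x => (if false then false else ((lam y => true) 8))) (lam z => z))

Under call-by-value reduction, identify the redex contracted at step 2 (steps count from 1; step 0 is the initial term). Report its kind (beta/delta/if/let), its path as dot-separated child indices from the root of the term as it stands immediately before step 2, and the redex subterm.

Answer: if at root : (if false then false else ((\y.true) 8))

Trace:
step 0: ((\x.(if false then false else ((\y.true) 8))) (\z.z))
step 1: [beta@root] (if false then false else ((\y.true) 8))
step 2: [if@root] ((\y.true) 8)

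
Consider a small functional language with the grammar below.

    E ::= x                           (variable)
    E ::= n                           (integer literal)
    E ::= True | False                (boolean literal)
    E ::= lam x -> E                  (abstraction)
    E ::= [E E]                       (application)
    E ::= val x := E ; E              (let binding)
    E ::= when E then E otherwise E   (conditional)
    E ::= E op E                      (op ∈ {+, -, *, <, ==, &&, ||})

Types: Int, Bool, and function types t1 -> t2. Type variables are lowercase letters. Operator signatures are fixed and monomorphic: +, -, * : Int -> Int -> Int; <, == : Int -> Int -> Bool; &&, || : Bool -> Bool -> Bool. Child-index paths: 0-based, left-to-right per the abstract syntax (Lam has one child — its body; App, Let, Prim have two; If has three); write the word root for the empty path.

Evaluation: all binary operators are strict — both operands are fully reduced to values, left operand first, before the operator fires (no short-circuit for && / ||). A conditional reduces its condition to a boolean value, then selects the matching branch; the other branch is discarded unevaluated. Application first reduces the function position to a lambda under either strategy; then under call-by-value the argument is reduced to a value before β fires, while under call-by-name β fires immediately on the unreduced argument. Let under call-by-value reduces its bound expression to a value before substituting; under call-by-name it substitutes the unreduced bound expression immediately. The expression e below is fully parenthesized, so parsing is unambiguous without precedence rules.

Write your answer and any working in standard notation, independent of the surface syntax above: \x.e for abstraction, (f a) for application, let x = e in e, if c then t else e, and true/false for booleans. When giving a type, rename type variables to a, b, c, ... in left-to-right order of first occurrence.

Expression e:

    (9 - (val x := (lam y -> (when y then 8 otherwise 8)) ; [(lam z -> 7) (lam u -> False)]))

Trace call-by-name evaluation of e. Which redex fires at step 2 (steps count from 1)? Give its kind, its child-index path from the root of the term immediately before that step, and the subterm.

Answer: beta at 1 : ((\z.7) (\u.false))

Derivation:
step 0: (9 - (let x = (\y.(if y then 8 else 8)) in ((\z.7) (\u.false))))
step 1: [let@1] (9 - ((\z.7) (\u.false)))
step 2: [beta@1] (9 - 7)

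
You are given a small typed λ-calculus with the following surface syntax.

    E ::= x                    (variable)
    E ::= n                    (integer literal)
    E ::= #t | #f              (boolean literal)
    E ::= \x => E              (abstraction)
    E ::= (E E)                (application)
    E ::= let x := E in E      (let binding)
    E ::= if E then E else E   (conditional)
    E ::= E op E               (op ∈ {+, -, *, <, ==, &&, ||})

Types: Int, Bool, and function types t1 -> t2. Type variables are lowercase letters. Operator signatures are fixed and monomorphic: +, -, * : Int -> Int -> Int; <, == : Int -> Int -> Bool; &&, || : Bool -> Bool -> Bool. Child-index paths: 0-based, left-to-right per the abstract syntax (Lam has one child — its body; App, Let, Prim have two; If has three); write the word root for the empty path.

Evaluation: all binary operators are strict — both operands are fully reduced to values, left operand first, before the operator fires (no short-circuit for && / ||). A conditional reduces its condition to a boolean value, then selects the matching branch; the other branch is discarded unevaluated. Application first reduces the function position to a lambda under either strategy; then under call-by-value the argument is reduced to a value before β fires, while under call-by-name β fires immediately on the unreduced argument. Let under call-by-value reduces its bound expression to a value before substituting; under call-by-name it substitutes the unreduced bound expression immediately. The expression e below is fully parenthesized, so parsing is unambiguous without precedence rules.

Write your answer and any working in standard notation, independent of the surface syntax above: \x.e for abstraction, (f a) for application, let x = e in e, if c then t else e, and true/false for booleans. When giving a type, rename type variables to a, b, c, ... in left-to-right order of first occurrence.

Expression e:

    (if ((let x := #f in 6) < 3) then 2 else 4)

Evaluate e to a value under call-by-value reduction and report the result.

Derivation:
step 0: (if ((let x = false in 6) < 3) then 2 else 4)
step 1: [let@0.0] (if (6 < 3) then 2 else 4)
step 2: [delta@0] (if false then 2 else 4)
step 3: [if@root] 4

Answer: 4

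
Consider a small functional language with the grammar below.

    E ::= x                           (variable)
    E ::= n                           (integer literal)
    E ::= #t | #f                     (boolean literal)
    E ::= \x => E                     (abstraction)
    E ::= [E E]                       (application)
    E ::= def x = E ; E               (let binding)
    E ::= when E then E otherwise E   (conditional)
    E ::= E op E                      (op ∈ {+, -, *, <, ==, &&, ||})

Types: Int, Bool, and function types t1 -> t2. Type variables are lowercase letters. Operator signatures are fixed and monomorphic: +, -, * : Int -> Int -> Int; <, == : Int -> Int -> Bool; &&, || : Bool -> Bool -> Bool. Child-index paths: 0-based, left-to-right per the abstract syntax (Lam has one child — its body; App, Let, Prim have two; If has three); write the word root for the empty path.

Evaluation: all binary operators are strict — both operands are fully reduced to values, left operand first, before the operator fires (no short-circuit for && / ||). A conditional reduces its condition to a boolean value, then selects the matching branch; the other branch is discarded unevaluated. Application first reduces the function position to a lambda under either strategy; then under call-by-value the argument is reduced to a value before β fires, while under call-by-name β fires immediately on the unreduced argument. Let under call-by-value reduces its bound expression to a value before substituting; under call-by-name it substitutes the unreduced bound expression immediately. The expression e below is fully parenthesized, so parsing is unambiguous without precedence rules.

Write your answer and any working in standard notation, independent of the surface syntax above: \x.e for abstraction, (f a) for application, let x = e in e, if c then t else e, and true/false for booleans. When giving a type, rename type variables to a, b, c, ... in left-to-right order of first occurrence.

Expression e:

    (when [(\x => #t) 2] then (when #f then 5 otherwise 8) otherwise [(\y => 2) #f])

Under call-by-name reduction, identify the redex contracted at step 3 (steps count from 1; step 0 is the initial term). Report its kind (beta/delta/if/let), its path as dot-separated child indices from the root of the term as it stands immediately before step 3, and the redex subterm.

Answer: if at root : (if false then 5 else 8)

Working:
step 0: (if ((\x.true) 2) then (if false then 5 else 8) else ((\y.2) false))
step 1: [beta@0] (if true then (if false then 5 else 8) else ((\y.2) false))
step 2: [if@root] (if false then 5 else 8)
step 3: [if@root] 8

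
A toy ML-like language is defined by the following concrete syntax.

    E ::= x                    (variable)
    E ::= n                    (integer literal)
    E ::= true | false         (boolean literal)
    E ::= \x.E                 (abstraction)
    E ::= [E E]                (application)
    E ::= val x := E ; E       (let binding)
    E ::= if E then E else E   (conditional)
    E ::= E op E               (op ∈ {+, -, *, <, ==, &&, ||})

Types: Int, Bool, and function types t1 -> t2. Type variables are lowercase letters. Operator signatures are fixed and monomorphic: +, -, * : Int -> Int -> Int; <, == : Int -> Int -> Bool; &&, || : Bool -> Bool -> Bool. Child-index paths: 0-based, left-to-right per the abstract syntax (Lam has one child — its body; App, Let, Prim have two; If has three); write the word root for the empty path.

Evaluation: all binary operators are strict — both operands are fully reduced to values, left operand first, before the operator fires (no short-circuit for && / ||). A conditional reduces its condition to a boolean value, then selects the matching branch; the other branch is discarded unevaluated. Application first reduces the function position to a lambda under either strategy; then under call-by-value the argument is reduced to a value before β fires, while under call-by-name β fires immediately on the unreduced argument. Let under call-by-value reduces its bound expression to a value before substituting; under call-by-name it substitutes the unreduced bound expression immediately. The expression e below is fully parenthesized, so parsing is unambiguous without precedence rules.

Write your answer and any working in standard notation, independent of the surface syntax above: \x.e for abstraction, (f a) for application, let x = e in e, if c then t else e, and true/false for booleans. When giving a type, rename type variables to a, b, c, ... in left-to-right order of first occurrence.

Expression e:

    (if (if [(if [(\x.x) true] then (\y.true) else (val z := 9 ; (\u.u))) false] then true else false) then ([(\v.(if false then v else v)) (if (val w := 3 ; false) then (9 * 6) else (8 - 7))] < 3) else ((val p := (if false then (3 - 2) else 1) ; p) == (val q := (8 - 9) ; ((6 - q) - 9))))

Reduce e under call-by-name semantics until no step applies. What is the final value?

Trace:
step 0: (if (if ((if ((\x.x) true) then (\y.true) else (let z = 9 in (\u.u))) false) then true else false) then (((\v.(if false then v else v)) (if (let w = 3 in false) then (9 * 6) else (8 - 7))) < 3) else ((let p = (if false then (3 - 2) else 1) in p) == (let q = (8 - 9) in ((6 - q) - 9))))
step 1: [beta@0.0.0.0] (if (if ((if true then (\y.true) else (let z = 9 in (\u.u))) false) then true else false) then (((\v.(if false then v else v)) (if (let w = 3 in false) then (9 * 6) else (8 - 7))) < 3) else ((let p = (if false then (3 - 2) else 1) in p) == (let q = (8 - 9) in ((6 - q) - 9))))
step 2: [if@0.0.0] (if (if ((\y.true) false) then true else false) then (((\v.(if false then v else v)) (if (let w = 3 in false) then (9 * 6) else (8 - 7))) < 3) else ((let p = (if false then (3 - 2) else 1) in p) == (let q = (8 - 9) in ((6 - q) - 9))))
step 3: [beta@0.0] (if (if true then true else false) then (((\v.(if false then v else v)) (if (let w = 3 in false) then (9 * 6) else (8 - 7))) < 3) else ((let p = (if false then (3 - 2) else 1) in p) == (let q = (8 - 9) in ((6 - q) - 9))))
step 4: [if@0] (if true then (((\v.(if false then v else v)) (if (let w = 3 in false) then (9 * 6) else (8 - 7))) < 3) else ((let p = (if false then (3 - 2) else 1) in p) == (let q = (8 - 9) in ((6 - q) - 9))))
step 5: [if@root] (((\v.(if false then v else v)) (if (let w = 3 in false) then (9 * 6) else (8 - 7))) < 3)
step 6: [beta@0] ((if false then (if (let w = 3 in false) then (9 * 6) else (8 - 7)) else (if (let w = 3 in false) then (9 * 6) else (8 - 7))) < 3)
step 7: [if@0] ((if (let w = 3 in false) then (9 * 6) else (8 - 7)) < 3)
step 8: [let@0.0] ((if false then (9 * 6) else (8 - 7)) < 3)
step 9: [if@0] ((8 - 7) < 3)
step 10: [delta@0] (1 < 3)
step 11: [delta@root] true

Answer: true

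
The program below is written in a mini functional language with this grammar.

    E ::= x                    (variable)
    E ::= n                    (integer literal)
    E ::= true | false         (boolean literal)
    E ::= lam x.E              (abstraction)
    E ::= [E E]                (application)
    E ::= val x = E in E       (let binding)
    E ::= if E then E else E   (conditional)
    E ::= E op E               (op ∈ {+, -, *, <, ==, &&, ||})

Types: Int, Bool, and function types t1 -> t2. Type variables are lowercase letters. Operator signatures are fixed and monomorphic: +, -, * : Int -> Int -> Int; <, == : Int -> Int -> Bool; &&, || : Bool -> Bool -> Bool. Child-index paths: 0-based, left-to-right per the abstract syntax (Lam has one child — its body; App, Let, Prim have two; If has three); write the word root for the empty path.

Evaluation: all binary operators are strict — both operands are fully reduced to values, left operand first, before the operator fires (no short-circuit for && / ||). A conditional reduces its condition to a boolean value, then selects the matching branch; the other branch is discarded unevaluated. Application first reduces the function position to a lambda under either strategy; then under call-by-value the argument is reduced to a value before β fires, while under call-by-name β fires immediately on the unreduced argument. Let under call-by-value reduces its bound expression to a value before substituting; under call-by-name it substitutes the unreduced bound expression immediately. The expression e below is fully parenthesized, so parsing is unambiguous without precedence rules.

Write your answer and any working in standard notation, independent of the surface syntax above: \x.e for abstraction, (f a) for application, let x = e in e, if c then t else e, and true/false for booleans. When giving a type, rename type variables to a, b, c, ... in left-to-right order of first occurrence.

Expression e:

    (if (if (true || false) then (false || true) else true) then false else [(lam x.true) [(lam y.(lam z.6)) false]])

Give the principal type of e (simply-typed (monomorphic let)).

Answer: Bool

Trace:
  unify Bool ~ Bool
  unify Bool ~ Bool
  unify Bool ~ Bool
  unify Bool ~ Bool
  unify Bool ~ Bool
  unify Bool ~ Bool
  unify Bool ~ Bool
\x._ : a -> Bool
\z._ : c -> Int
\y._ : b -> c -> Int
  unify b -> c -> Int ~ Bool -> d
  unify b ~ Bool
  unify c -> Int ~ d
_ _ : c -> Int
  unify a -> Bool ~ (c -> Int) -> e
  unify a ~ c -> Int
  unify Bool ~ e
_ _ : Bool
  unify Bool ~ Bool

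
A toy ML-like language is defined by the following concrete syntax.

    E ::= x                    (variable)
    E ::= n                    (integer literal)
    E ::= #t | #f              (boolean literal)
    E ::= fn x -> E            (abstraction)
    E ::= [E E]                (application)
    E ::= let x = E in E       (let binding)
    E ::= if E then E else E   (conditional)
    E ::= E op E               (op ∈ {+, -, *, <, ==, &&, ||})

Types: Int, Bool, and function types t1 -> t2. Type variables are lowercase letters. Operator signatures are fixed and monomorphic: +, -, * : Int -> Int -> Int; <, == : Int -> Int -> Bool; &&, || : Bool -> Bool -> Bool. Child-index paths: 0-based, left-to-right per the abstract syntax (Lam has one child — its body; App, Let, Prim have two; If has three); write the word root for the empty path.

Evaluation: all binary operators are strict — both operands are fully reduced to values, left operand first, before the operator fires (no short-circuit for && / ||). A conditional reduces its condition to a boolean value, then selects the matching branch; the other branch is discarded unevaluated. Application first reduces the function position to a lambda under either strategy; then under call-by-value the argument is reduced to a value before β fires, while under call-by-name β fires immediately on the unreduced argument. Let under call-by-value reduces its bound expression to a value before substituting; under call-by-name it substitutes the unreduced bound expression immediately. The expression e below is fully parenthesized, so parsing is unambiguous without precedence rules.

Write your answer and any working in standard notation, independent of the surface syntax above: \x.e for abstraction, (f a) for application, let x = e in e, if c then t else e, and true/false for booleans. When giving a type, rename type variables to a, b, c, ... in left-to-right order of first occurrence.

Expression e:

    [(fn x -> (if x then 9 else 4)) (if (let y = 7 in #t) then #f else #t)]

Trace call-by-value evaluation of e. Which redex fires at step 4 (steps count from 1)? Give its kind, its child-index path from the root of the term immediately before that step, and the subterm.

Answer: if at root : (if false then 9 else 4)

Working:
step 0: ((\x.(if x then 9 else 4)) (if (let y = 7 in true) then false else true))
step 1: [let@1.0] ((\x.(if x then 9 else 4)) (if true then false else true))
step 2: [if@1] ((\x.(if x then 9 else 4)) false)
step 3: [beta@root] (if false then 9 else 4)
step 4: [if@root] 4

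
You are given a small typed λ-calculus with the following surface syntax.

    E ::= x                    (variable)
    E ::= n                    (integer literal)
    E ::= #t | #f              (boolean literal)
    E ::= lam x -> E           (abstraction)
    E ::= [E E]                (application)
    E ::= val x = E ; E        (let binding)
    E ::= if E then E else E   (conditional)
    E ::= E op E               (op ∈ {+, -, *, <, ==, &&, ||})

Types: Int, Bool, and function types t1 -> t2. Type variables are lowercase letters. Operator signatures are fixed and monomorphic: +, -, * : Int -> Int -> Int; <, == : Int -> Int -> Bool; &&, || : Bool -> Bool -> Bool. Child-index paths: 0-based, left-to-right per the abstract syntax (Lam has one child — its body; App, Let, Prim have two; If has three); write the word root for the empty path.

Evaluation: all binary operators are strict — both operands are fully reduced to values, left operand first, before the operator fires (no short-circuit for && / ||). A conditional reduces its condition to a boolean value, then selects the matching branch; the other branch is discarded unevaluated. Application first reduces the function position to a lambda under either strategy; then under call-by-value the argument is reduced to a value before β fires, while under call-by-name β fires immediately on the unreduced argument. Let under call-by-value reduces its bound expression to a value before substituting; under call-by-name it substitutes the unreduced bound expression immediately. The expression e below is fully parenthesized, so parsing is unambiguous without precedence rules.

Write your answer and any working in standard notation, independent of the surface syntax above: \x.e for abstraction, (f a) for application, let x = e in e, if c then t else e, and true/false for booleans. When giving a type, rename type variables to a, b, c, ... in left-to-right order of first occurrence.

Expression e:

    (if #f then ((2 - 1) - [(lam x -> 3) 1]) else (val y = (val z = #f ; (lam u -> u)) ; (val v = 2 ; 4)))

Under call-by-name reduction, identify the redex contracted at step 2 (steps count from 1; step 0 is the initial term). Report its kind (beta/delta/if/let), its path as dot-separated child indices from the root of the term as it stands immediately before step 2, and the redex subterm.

Answer: let at root : (let y = (let z = false in (\u.u)) in (let v = 2 in 4))

Trace:
step 0: (if false then ((2 - 1) - ((\x.3) 1)) else (let y = (let z = false in (\u.u)) in (let v = 2 in 4)))
step 1: [if@root] (let y = (let z = false in (\u.u)) in (let v = 2 in 4))
step 2: [let@root] (let v = 2 in 4)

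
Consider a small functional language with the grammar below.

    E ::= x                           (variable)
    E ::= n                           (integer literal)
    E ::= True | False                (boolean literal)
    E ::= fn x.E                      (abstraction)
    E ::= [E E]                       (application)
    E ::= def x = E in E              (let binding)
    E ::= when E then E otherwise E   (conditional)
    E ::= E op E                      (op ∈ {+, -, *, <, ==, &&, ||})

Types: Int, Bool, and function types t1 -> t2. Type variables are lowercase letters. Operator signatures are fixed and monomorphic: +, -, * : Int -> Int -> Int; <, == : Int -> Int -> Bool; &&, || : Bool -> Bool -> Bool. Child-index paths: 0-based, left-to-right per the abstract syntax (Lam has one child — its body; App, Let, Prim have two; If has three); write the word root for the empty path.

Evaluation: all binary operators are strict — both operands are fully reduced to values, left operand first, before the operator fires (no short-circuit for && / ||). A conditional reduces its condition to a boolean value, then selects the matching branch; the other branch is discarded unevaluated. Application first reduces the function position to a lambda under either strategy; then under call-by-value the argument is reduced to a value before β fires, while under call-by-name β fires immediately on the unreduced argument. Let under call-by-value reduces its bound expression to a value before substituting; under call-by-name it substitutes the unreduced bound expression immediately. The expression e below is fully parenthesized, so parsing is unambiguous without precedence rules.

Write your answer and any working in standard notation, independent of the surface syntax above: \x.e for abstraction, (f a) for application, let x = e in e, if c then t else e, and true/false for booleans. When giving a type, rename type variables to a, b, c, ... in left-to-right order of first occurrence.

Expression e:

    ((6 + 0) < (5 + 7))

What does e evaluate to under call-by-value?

Answer: true

Working:
step 0: ((6 + 0) < (5 + 7))
step 1: [delta@0] (6 < (5 + 7))
step 2: [delta@1] (6 < 12)
step 3: [delta@root] true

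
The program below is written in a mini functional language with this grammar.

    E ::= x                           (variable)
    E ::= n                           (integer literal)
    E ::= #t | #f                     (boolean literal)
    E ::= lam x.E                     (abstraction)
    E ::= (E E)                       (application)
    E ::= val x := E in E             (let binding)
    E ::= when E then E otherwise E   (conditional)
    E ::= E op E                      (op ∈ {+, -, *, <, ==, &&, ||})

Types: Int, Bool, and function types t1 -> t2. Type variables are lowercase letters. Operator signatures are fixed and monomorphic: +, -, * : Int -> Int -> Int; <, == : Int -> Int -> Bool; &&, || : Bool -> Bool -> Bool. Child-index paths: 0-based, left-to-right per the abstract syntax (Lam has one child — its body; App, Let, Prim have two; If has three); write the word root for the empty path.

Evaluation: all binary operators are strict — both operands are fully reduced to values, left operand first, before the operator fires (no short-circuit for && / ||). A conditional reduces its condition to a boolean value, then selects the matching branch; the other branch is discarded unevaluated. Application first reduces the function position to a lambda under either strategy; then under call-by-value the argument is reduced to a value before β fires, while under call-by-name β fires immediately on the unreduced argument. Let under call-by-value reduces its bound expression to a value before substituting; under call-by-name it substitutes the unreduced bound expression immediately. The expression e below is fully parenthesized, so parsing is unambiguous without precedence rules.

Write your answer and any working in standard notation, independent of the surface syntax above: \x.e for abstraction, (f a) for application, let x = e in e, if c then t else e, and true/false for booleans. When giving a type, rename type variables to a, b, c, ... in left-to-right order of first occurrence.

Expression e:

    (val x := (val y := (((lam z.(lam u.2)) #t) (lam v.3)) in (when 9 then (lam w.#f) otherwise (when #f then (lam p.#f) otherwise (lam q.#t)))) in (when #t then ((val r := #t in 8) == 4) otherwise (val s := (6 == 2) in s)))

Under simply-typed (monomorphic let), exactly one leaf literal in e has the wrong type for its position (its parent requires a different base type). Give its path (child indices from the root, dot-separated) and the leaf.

Trace:
\u._ : b -> Int
\z._ : a -> b -> Int
  unify a -> b -> Int ~ Bool -> c
  unify a ~ Bool
  unify b -> Int ~ c
_ _ : b -> Int
\v._ : d -> Int
  unify b -> Int ~ (d -> Int) -> e
  unify b ~ d -> Int
  unify Int ~ e
_ _ : Int
let y : Int
  unify Int ~ Bool
  FAIL: mismatch Int ~ Bool

Answer: 0.1.0 : 9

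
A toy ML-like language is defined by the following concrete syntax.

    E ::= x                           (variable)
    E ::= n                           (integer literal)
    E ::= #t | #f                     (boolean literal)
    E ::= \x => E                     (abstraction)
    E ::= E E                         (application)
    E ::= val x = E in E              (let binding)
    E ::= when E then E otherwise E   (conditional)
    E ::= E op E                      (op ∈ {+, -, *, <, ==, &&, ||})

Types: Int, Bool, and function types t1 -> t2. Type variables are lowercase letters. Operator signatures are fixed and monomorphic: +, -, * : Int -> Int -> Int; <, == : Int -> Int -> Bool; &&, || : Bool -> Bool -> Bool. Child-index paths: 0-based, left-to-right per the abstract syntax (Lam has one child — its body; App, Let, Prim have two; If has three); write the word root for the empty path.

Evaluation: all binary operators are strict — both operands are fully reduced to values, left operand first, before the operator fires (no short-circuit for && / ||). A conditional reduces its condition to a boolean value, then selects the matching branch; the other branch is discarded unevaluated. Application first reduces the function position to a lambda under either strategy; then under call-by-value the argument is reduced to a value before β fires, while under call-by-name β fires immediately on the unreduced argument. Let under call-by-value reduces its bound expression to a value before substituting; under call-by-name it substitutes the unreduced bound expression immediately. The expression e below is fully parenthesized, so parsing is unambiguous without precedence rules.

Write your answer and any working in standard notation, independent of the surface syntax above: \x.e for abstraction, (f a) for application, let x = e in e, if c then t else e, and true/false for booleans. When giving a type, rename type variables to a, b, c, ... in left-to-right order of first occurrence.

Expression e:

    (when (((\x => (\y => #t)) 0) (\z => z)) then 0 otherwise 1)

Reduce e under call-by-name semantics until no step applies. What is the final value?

Answer: 0

Derivation:
step 0: (if (((\x.(\y.true)) 0) (\z.z)) then 0 else 1)
step 1: [beta@0.0] (if ((\y.true) (\z.z)) then 0 else 1)
step 2: [beta@0] (if true then 0 else 1)
step 3: [if@root] 0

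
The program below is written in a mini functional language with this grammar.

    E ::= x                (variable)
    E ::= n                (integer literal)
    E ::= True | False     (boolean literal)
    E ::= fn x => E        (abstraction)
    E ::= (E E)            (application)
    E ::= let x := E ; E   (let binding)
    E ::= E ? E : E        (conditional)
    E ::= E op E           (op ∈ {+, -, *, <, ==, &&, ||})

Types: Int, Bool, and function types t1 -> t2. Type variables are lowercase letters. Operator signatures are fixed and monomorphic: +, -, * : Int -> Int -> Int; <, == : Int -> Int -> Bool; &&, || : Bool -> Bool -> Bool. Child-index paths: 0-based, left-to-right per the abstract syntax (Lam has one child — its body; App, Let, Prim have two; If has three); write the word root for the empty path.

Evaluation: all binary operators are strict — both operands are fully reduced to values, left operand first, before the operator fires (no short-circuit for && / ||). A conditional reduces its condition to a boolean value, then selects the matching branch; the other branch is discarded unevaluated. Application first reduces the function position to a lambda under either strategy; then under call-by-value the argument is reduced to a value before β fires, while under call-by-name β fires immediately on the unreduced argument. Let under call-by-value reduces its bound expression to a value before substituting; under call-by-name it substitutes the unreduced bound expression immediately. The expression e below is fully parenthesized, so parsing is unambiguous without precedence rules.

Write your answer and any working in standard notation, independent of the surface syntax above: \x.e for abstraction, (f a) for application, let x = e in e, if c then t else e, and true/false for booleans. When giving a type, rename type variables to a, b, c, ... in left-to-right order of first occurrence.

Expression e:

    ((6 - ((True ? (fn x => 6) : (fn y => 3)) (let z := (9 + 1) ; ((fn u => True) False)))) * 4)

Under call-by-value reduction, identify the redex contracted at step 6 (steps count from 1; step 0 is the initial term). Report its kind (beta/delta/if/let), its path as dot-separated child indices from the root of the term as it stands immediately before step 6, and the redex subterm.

Working:
step 0: ((6 - ((if true then (\x.6) else (\y.3)) (let z = (9 + 1) in ((\u.true) false)))) * 4)
step 1: [if@0.1.0] ((6 - ((\x.6) (let z = (9 + 1) in ((\u.true) false)))) * 4)
step 2: [delta@0.1.1.0] ((6 - ((\x.6) (let z = 10 in ((\u.true) false)))) * 4)
step 3: [let@0.1.1] ((6 - ((\x.6) ((\u.true) false))) * 4)
step 4: [beta@0.1.1] ((6 - ((\x.6) true)) * 4)
step 5: [beta@0.1] ((6 - 6) * 4)
step 6: [delta@0] (0 * 4)

Answer: delta at 0 : (6 - 6)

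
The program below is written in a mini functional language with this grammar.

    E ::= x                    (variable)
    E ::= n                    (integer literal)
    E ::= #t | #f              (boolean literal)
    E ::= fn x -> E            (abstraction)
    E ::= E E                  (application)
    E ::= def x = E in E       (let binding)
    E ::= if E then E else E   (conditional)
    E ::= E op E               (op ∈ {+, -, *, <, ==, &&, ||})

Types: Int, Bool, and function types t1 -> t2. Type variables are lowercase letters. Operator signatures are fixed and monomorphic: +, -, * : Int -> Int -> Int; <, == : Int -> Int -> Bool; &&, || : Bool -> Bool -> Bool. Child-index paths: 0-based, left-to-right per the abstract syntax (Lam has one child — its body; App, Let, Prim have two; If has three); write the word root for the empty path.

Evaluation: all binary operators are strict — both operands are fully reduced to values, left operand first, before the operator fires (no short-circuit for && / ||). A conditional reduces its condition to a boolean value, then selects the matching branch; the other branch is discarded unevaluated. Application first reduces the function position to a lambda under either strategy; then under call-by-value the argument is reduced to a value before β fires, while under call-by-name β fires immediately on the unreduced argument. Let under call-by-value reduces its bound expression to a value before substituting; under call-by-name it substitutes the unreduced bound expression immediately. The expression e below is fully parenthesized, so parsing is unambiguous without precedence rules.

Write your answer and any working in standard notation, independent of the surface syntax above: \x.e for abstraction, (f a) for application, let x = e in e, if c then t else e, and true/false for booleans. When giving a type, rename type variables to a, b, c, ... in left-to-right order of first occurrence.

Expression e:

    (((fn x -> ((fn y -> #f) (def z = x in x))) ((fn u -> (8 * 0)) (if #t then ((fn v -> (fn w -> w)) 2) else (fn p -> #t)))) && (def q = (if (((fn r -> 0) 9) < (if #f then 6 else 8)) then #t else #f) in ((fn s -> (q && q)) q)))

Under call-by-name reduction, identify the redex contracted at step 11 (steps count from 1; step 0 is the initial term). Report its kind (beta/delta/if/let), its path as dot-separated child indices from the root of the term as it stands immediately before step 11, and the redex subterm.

Working:
step 0: (((\x.((\y.false) (let z = x in x))) ((\u.(8 * 0)) (if true then ((\v.(\w.w)) 2) else (\p.true)))) && (let q = (if (((\r.0) 9) < (if false then 6 else 8)) then true else false) in ((\s.(q && q)) q)))
step 1: [beta@0] (((\y.false) (let z = ((\u.(8 * 0)) (if true then ((\v.(\w.w)) 2) else (\p.true))) in ((\u.(8 * 0)) (if true then ((\v.(\w.w)) 2) else (\p.true))))) && (let q = (if (((\r.0) 9) < (if false then 6 else 8)) then true else false) in ((\s.(q && q)) q)))
step 2: [beta@0] (false && (let q = (if (((\r.0) 9) < (if false then 6 else 8)) then true else false) in ((\s.(q && q)) q)))
step 3: [let@1] (false && ((\s.((if (((\r.0) 9) < (if false then 6 else 8)) then true else false) && (if (((\r.0) 9) < (if false then 6 else 8)) then true else false))) (if (((\r.0) 9) < (if false then 6 else 8)) then true else false)))
step 4: [beta@1] (false && ((if (((\r.0) 9) < (if false then 6 else 8)) then true else false) && (if (((\r.0) 9) < (if false then 6 else 8)) then true else false)))
step 5: [beta@1.0.0.0] (false && ((if (0 < (if false then 6 else 8)) then true else false) && (if (((\r.0) 9) < (if false then 6 else 8)) then true else false)))
step 6: [if@1.0.0.1] (false && ((if (0 < 8) then true else false) && (if (((\r.0) 9) < (if false then 6 else 8)) then true else false)))
step 7: [delta@1.0.0] (false && ((if true then true else false) && (if (((\r.0) 9) < (if false then 6 else 8)) then true else false)))
step 8: [if@1.0] (false && (true && (if (((\r.0) 9) < (if false then 6 else 8)) then true else false)))
step 9: [beta@1.1.0.0] (false && (true && (if (0 < (if false then 6 else 8)) then true else false)))
step 10: [if@1.1.0.1] (false && (true && (if (0 < 8) then true else false)))
step 11: [delta@1.1.0] (false && (true && (if true then true else false)))

Answer: delta at 1.1.0 : (0 < 8)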